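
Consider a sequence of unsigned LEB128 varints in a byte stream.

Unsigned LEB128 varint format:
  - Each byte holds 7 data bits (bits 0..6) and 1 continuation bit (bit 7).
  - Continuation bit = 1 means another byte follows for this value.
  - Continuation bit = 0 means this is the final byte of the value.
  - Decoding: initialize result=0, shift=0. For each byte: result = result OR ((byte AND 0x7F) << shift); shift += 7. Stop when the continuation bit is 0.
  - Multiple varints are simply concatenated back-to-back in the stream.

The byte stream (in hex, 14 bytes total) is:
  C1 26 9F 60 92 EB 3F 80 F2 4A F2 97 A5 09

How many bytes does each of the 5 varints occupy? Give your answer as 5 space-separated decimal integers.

  byte[0]=0xC1 cont=1 payload=0x41=65: acc |= 65<<0 -> acc=65 shift=7
  byte[1]=0x26 cont=0 payload=0x26=38: acc |= 38<<7 -> acc=4929 shift=14 [end]
Varint 1: bytes[0:2] = C1 26 -> value 4929 (2 byte(s))
  byte[2]=0x9F cont=1 payload=0x1F=31: acc |= 31<<0 -> acc=31 shift=7
  byte[3]=0x60 cont=0 payload=0x60=96: acc |= 96<<7 -> acc=12319 shift=14 [end]
Varint 2: bytes[2:4] = 9F 60 -> value 12319 (2 byte(s))
  byte[4]=0x92 cont=1 payload=0x12=18: acc |= 18<<0 -> acc=18 shift=7
  byte[5]=0xEB cont=1 payload=0x6B=107: acc |= 107<<7 -> acc=13714 shift=14
  byte[6]=0x3F cont=0 payload=0x3F=63: acc |= 63<<14 -> acc=1045906 shift=21 [end]
Varint 3: bytes[4:7] = 92 EB 3F -> value 1045906 (3 byte(s))
  byte[7]=0x80 cont=1 payload=0x00=0: acc |= 0<<0 -> acc=0 shift=7
  byte[8]=0xF2 cont=1 payload=0x72=114: acc |= 114<<7 -> acc=14592 shift=14
  byte[9]=0x4A cont=0 payload=0x4A=74: acc |= 74<<14 -> acc=1227008 shift=21 [end]
Varint 4: bytes[7:10] = 80 F2 4A -> value 1227008 (3 byte(s))
  byte[10]=0xF2 cont=1 payload=0x72=114: acc |= 114<<0 -> acc=114 shift=7
  byte[11]=0x97 cont=1 payload=0x17=23: acc |= 23<<7 -> acc=3058 shift=14
  byte[12]=0xA5 cont=1 payload=0x25=37: acc |= 37<<14 -> acc=609266 shift=21
  byte[13]=0x09 cont=0 payload=0x09=9: acc |= 9<<21 -> acc=19483634 shift=28 [end]
Varint 5: bytes[10:14] = F2 97 A5 09 -> value 19483634 (4 byte(s))

Answer: 2 2 3 3 4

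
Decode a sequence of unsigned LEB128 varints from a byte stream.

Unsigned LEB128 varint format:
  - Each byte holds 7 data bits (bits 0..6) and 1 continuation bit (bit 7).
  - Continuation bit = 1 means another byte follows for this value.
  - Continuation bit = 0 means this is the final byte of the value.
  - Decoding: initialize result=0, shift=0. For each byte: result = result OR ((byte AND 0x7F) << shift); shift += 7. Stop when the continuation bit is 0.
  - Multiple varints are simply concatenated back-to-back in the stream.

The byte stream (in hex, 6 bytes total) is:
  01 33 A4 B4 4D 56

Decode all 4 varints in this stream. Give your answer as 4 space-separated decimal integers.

Answer: 1 51 1268260 86

Derivation:
  byte[0]=0x01 cont=0 payload=0x01=1: acc |= 1<<0 -> acc=1 shift=7 [end]
Varint 1: bytes[0:1] = 01 -> value 1 (1 byte(s))
  byte[1]=0x33 cont=0 payload=0x33=51: acc |= 51<<0 -> acc=51 shift=7 [end]
Varint 2: bytes[1:2] = 33 -> value 51 (1 byte(s))
  byte[2]=0xA4 cont=1 payload=0x24=36: acc |= 36<<0 -> acc=36 shift=7
  byte[3]=0xB4 cont=1 payload=0x34=52: acc |= 52<<7 -> acc=6692 shift=14
  byte[4]=0x4D cont=0 payload=0x4D=77: acc |= 77<<14 -> acc=1268260 shift=21 [end]
Varint 3: bytes[2:5] = A4 B4 4D -> value 1268260 (3 byte(s))
  byte[5]=0x56 cont=0 payload=0x56=86: acc |= 86<<0 -> acc=86 shift=7 [end]
Varint 4: bytes[5:6] = 56 -> value 86 (1 byte(s))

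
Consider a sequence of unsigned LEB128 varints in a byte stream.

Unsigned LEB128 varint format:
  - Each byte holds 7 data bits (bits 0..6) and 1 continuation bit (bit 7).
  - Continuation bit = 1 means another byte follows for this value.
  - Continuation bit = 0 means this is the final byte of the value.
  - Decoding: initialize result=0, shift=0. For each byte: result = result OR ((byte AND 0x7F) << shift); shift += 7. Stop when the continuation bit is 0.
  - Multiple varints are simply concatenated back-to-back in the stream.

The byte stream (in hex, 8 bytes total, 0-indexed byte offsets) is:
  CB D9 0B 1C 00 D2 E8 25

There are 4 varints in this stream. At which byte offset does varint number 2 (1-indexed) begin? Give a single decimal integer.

  byte[0]=0xCB cont=1 payload=0x4B=75: acc |= 75<<0 -> acc=75 shift=7
  byte[1]=0xD9 cont=1 payload=0x59=89: acc |= 89<<7 -> acc=11467 shift=14
  byte[2]=0x0B cont=0 payload=0x0B=11: acc |= 11<<14 -> acc=191691 shift=21 [end]
Varint 1: bytes[0:3] = CB D9 0B -> value 191691 (3 byte(s))
  byte[3]=0x1C cont=0 payload=0x1C=28: acc |= 28<<0 -> acc=28 shift=7 [end]
Varint 2: bytes[3:4] = 1C -> value 28 (1 byte(s))
  byte[4]=0x00 cont=0 payload=0x00=0: acc |= 0<<0 -> acc=0 shift=7 [end]
Varint 3: bytes[4:5] = 00 -> value 0 (1 byte(s))
  byte[5]=0xD2 cont=1 payload=0x52=82: acc |= 82<<0 -> acc=82 shift=7
  byte[6]=0xE8 cont=1 payload=0x68=104: acc |= 104<<7 -> acc=13394 shift=14
  byte[7]=0x25 cont=0 payload=0x25=37: acc |= 37<<14 -> acc=619602 shift=21 [end]
Varint 4: bytes[5:8] = D2 E8 25 -> value 619602 (3 byte(s))

Answer: 3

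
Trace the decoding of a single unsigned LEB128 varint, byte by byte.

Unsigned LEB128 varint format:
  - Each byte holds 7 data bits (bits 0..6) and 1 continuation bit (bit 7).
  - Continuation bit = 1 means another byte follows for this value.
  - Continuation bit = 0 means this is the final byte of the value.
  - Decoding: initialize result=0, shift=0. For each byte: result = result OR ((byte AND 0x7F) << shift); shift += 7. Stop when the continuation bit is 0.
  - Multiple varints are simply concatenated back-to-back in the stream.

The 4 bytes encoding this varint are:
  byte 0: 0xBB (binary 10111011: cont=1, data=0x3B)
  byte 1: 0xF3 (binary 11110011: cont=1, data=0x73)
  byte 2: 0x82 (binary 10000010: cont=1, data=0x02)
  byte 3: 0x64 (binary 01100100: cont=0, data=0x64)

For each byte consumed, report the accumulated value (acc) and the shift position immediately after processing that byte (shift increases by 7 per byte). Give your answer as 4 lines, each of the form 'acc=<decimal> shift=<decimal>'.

Answer: acc=59 shift=7
acc=14779 shift=14
acc=47547 shift=21
acc=209762747 shift=28

Derivation:
byte 0=0xBB: payload=0x3B=59, contrib = 59<<0 = 59; acc -> 59, shift -> 7
byte 1=0xF3: payload=0x73=115, contrib = 115<<7 = 14720; acc -> 14779, shift -> 14
byte 2=0x82: payload=0x02=2, contrib = 2<<14 = 32768; acc -> 47547, shift -> 21
byte 3=0x64: payload=0x64=100, contrib = 100<<21 = 209715200; acc -> 209762747, shift -> 28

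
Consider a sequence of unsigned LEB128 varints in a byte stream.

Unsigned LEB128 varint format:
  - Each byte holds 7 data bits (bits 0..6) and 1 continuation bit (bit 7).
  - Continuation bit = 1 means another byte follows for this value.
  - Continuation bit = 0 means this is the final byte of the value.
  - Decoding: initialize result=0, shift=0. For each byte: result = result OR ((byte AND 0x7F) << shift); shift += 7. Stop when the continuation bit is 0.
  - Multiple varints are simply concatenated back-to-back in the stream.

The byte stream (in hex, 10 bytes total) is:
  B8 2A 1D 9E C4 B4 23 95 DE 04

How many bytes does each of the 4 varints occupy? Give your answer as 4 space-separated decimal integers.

  byte[0]=0xB8 cont=1 payload=0x38=56: acc |= 56<<0 -> acc=56 shift=7
  byte[1]=0x2A cont=0 payload=0x2A=42: acc |= 42<<7 -> acc=5432 shift=14 [end]
Varint 1: bytes[0:2] = B8 2A -> value 5432 (2 byte(s))
  byte[2]=0x1D cont=0 payload=0x1D=29: acc |= 29<<0 -> acc=29 shift=7 [end]
Varint 2: bytes[2:3] = 1D -> value 29 (1 byte(s))
  byte[3]=0x9E cont=1 payload=0x1E=30: acc |= 30<<0 -> acc=30 shift=7
  byte[4]=0xC4 cont=1 payload=0x44=68: acc |= 68<<7 -> acc=8734 shift=14
  byte[5]=0xB4 cont=1 payload=0x34=52: acc |= 52<<14 -> acc=860702 shift=21
  byte[6]=0x23 cont=0 payload=0x23=35: acc |= 35<<21 -> acc=74261022 shift=28 [end]
Varint 3: bytes[3:7] = 9E C4 B4 23 -> value 74261022 (4 byte(s))
  byte[7]=0x95 cont=1 payload=0x15=21: acc |= 21<<0 -> acc=21 shift=7
  byte[8]=0xDE cont=1 payload=0x5E=94: acc |= 94<<7 -> acc=12053 shift=14
  byte[9]=0x04 cont=0 payload=0x04=4: acc |= 4<<14 -> acc=77589 shift=21 [end]
Varint 4: bytes[7:10] = 95 DE 04 -> value 77589 (3 byte(s))

Answer: 2 1 4 3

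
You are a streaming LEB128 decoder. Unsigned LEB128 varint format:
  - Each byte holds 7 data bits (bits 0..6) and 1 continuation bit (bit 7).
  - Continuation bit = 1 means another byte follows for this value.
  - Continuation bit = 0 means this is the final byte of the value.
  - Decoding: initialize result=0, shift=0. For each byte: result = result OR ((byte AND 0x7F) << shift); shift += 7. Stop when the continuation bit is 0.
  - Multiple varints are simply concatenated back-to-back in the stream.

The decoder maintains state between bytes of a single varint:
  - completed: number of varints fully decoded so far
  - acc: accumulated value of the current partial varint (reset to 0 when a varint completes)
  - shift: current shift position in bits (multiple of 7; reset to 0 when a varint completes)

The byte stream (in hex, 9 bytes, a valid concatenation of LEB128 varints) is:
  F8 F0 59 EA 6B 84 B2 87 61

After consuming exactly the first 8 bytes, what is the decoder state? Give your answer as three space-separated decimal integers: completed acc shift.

byte[0]=0xF8 cont=1 payload=0x78: acc |= 120<<0 -> completed=0 acc=120 shift=7
byte[1]=0xF0 cont=1 payload=0x70: acc |= 112<<7 -> completed=0 acc=14456 shift=14
byte[2]=0x59 cont=0 payload=0x59: varint #1 complete (value=1472632); reset -> completed=1 acc=0 shift=0
byte[3]=0xEA cont=1 payload=0x6A: acc |= 106<<0 -> completed=1 acc=106 shift=7
byte[4]=0x6B cont=0 payload=0x6B: varint #2 complete (value=13802); reset -> completed=2 acc=0 shift=0
byte[5]=0x84 cont=1 payload=0x04: acc |= 4<<0 -> completed=2 acc=4 shift=7
byte[6]=0xB2 cont=1 payload=0x32: acc |= 50<<7 -> completed=2 acc=6404 shift=14
byte[7]=0x87 cont=1 payload=0x07: acc |= 7<<14 -> completed=2 acc=121092 shift=21

Answer: 2 121092 21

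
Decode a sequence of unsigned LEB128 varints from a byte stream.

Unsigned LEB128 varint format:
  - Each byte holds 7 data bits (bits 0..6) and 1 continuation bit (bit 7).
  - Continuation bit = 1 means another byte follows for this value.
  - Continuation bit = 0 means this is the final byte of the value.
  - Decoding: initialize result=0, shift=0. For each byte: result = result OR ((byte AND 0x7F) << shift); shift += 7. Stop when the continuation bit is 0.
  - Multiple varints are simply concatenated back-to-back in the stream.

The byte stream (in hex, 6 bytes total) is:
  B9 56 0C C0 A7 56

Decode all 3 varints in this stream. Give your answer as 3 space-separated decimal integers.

Answer: 11065 12 1414080

Derivation:
  byte[0]=0xB9 cont=1 payload=0x39=57: acc |= 57<<0 -> acc=57 shift=7
  byte[1]=0x56 cont=0 payload=0x56=86: acc |= 86<<7 -> acc=11065 shift=14 [end]
Varint 1: bytes[0:2] = B9 56 -> value 11065 (2 byte(s))
  byte[2]=0x0C cont=0 payload=0x0C=12: acc |= 12<<0 -> acc=12 shift=7 [end]
Varint 2: bytes[2:3] = 0C -> value 12 (1 byte(s))
  byte[3]=0xC0 cont=1 payload=0x40=64: acc |= 64<<0 -> acc=64 shift=7
  byte[4]=0xA7 cont=1 payload=0x27=39: acc |= 39<<7 -> acc=5056 shift=14
  byte[5]=0x56 cont=0 payload=0x56=86: acc |= 86<<14 -> acc=1414080 shift=21 [end]
Varint 3: bytes[3:6] = C0 A7 56 -> value 1414080 (3 byte(s))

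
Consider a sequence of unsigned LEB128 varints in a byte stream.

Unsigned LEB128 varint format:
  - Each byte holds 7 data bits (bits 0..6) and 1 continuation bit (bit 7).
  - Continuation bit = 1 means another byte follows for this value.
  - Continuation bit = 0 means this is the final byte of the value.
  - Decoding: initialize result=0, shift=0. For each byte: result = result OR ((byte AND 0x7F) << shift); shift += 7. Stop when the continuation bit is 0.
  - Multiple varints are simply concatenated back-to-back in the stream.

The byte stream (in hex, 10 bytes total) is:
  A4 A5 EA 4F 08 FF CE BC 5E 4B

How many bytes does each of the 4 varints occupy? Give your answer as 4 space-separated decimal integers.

Answer: 4 1 4 1

Derivation:
  byte[0]=0xA4 cont=1 payload=0x24=36: acc |= 36<<0 -> acc=36 shift=7
  byte[1]=0xA5 cont=1 payload=0x25=37: acc |= 37<<7 -> acc=4772 shift=14
  byte[2]=0xEA cont=1 payload=0x6A=106: acc |= 106<<14 -> acc=1741476 shift=21
  byte[3]=0x4F cont=0 payload=0x4F=79: acc |= 79<<21 -> acc=167416484 shift=28 [end]
Varint 1: bytes[0:4] = A4 A5 EA 4F -> value 167416484 (4 byte(s))
  byte[4]=0x08 cont=0 payload=0x08=8: acc |= 8<<0 -> acc=8 shift=7 [end]
Varint 2: bytes[4:5] = 08 -> value 8 (1 byte(s))
  byte[5]=0xFF cont=1 payload=0x7F=127: acc |= 127<<0 -> acc=127 shift=7
  byte[6]=0xCE cont=1 payload=0x4E=78: acc |= 78<<7 -> acc=10111 shift=14
  byte[7]=0xBC cont=1 payload=0x3C=60: acc |= 60<<14 -> acc=993151 shift=21
  byte[8]=0x5E cont=0 payload=0x5E=94: acc |= 94<<21 -> acc=198125439 shift=28 [end]
Varint 3: bytes[5:9] = FF CE BC 5E -> value 198125439 (4 byte(s))
  byte[9]=0x4B cont=0 payload=0x4B=75: acc |= 75<<0 -> acc=75 shift=7 [end]
Varint 4: bytes[9:10] = 4B -> value 75 (1 byte(s))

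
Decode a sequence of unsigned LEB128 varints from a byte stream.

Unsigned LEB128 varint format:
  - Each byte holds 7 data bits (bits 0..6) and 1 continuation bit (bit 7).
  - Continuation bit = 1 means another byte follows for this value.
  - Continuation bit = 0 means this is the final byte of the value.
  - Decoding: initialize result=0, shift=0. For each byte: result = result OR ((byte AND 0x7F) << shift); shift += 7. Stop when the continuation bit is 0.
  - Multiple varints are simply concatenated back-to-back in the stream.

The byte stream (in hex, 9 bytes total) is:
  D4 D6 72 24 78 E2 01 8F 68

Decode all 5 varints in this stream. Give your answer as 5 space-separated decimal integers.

  byte[0]=0xD4 cont=1 payload=0x54=84: acc |= 84<<0 -> acc=84 shift=7
  byte[1]=0xD6 cont=1 payload=0x56=86: acc |= 86<<7 -> acc=11092 shift=14
  byte[2]=0x72 cont=0 payload=0x72=114: acc |= 114<<14 -> acc=1878868 shift=21 [end]
Varint 1: bytes[0:3] = D4 D6 72 -> value 1878868 (3 byte(s))
  byte[3]=0x24 cont=0 payload=0x24=36: acc |= 36<<0 -> acc=36 shift=7 [end]
Varint 2: bytes[3:4] = 24 -> value 36 (1 byte(s))
  byte[4]=0x78 cont=0 payload=0x78=120: acc |= 120<<0 -> acc=120 shift=7 [end]
Varint 3: bytes[4:5] = 78 -> value 120 (1 byte(s))
  byte[5]=0xE2 cont=1 payload=0x62=98: acc |= 98<<0 -> acc=98 shift=7
  byte[6]=0x01 cont=0 payload=0x01=1: acc |= 1<<7 -> acc=226 shift=14 [end]
Varint 4: bytes[5:7] = E2 01 -> value 226 (2 byte(s))
  byte[7]=0x8F cont=1 payload=0x0F=15: acc |= 15<<0 -> acc=15 shift=7
  byte[8]=0x68 cont=0 payload=0x68=104: acc |= 104<<7 -> acc=13327 shift=14 [end]
Varint 5: bytes[7:9] = 8F 68 -> value 13327 (2 byte(s))

Answer: 1878868 36 120 226 13327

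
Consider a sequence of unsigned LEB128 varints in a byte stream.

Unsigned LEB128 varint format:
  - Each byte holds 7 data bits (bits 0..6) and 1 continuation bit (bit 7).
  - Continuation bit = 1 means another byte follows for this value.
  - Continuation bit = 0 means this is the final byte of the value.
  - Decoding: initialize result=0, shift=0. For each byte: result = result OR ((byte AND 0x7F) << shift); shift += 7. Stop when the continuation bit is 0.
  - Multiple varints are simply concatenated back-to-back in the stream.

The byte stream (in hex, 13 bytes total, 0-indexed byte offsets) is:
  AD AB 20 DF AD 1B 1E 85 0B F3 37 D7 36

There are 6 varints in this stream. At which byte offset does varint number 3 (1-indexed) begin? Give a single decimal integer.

  byte[0]=0xAD cont=1 payload=0x2D=45: acc |= 45<<0 -> acc=45 shift=7
  byte[1]=0xAB cont=1 payload=0x2B=43: acc |= 43<<7 -> acc=5549 shift=14
  byte[2]=0x20 cont=0 payload=0x20=32: acc |= 32<<14 -> acc=529837 shift=21 [end]
Varint 1: bytes[0:3] = AD AB 20 -> value 529837 (3 byte(s))
  byte[3]=0xDF cont=1 payload=0x5F=95: acc |= 95<<0 -> acc=95 shift=7
  byte[4]=0xAD cont=1 payload=0x2D=45: acc |= 45<<7 -> acc=5855 shift=14
  byte[5]=0x1B cont=0 payload=0x1B=27: acc |= 27<<14 -> acc=448223 shift=21 [end]
Varint 2: bytes[3:6] = DF AD 1B -> value 448223 (3 byte(s))
  byte[6]=0x1E cont=0 payload=0x1E=30: acc |= 30<<0 -> acc=30 shift=7 [end]
Varint 3: bytes[6:7] = 1E -> value 30 (1 byte(s))
  byte[7]=0x85 cont=1 payload=0x05=5: acc |= 5<<0 -> acc=5 shift=7
  byte[8]=0x0B cont=0 payload=0x0B=11: acc |= 11<<7 -> acc=1413 shift=14 [end]
Varint 4: bytes[7:9] = 85 0B -> value 1413 (2 byte(s))
  byte[9]=0xF3 cont=1 payload=0x73=115: acc |= 115<<0 -> acc=115 shift=7
  byte[10]=0x37 cont=0 payload=0x37=55: acc |= 55<<7 -> acc=7155 shift=14 [end]
Varint 5: bytes[9:11] = F3 37 -> value 7155 (2 byte(s))
  byte[11]=0xD7 cont=1 payload=0x57=87: acc |= 87<<0 -> acc=87 shift=7
  byte[12]=0x36 cont=0 payload=0x36=54: acc |= 54<<7 -> acc=6999 shift=14 [end]
Varint 6: bytes[11:13] = D7 36 -> value 6999 (2 byte(s))

Answer: 6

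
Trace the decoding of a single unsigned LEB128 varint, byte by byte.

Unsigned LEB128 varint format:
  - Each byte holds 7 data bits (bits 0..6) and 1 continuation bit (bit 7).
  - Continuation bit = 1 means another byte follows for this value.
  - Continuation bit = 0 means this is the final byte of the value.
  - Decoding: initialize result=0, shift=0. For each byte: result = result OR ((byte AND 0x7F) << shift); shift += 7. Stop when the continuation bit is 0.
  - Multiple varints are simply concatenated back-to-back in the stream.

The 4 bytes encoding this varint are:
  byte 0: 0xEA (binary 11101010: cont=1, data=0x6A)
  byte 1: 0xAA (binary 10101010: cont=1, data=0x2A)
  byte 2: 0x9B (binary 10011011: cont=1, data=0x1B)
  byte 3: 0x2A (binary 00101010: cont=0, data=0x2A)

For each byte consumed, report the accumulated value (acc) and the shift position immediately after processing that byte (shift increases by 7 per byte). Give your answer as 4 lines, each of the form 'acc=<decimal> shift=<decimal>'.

byte 0=0xEA: payload=0x6A=106, contrib = 106<<0 = 106; acc -> 106, shift -> 7
byte 1=0xAA: payload=0x2A=42, contrib = 42<<7 = 5376; acc -> 5482, shift -> 14
byte 2=0x9B: payload=0x1B=27, contrib = 27<<14 = 442368; acc -> 447850, shift -> 21
byte 3=0x2A: payload=0x2A=42, contrib = 42<<21 = 88080384; acc -> 88528234, shift -> 28

Answer: acc=106 shift=7
acc=5482 shift=14
acc=447850 shift=21
acc=88528234 shift=28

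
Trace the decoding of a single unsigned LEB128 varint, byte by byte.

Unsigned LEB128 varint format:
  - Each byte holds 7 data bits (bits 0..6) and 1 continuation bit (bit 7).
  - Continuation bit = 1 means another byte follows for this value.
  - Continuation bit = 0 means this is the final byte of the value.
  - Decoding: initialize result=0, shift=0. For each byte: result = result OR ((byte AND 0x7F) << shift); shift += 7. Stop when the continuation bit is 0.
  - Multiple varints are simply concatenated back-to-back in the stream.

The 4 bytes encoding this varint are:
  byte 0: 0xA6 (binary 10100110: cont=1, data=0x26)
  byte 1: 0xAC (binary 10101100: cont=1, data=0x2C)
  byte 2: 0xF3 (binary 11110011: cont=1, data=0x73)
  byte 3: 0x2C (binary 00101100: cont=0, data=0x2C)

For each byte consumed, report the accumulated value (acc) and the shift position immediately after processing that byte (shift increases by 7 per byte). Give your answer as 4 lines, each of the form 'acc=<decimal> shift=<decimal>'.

byte 0=0xA6: payload=0x26=38, contrib = 38<<0 = 38; acc -> 38, shift -> 7
byte 1=0xAC: payload=0x2C=44, contrib = 44<<7 = 5632; acc -> 5670, shift -> 14
byte 2=0xF3: payload=0x73=115, contrib = 115<<14 = 1884160; acc -> 1889830, shift -> 21
byte 3=0x2C: payload=0x2C=44, contrib = 44<<21 = 92274688; acc -> 94164518, shift -> 28

Answer: acc=38 shift=7
acc=5670 shift=14
acc=1889830 shift=21
acc=94164518 shift=28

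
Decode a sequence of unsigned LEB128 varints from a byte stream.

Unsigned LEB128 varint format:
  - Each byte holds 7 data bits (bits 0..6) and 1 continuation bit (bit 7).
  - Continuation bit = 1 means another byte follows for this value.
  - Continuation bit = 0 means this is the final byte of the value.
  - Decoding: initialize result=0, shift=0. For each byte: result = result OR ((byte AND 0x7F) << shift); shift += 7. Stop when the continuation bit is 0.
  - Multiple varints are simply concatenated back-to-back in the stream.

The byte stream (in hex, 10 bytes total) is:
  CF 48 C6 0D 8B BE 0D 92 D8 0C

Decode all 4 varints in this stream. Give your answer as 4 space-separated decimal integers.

  byte[0]=0xCF cont=1 payload=0x4F=79: acc |= 79<<0 -> acc=79 shift=7
  byte[1]=0x48 cont=0 payload=0x48=72: acc |= 72<<7 -> acc=9295 shift=14 [end]
Varint 1: bytes[0:2] = CF 48 -> value 9295 (2 byte(s))
  byte[2]=0xC6 cont=1 payload=0x46=70: acc |= 70<<0 -> acc=70 shift=7
  byte[3]=0x0D cont=0 payload=0x0D=13: acc |= 13<<7 -> acc=1734 shift=14 [end]
Varint 2: bytes[2:4] = C6 0D -> value 1734 (2 byte(s))
  byte[4]=0x8B cont=1 payload=0x0B=11: acc |= 11<<0 -> acc=11 shift=7
  byte[5]=0xBE cont=1 payload=0x3E=62: acc |= 62<<7 -> acc=7947 shift=14
  byte[6]=0x0D cont=0 payload=0x0D=13: acc |= 13<<14 -> acc=220939 shift=21 [end]
Varint 3: bytes[4:7] = 8B BE 0D -> value 220939 (3 byte(s))
  byte[7]=0x92 cont=1 payload=0x12=18: acc |= 18<<0 -> acc=18 shift=7
  byte[8]=0xD8 cont=1 payload=0x58=88: acc |= 88<<7 -> acc=11282 shift=14
  byte[9]=0x0C cont=0 payload=0x0C=12: acc |= 12<<14 -> acc=207890 shift=21 [end]
Varint 4: bytes[7:10] = 92 D8 0C -> value 207890 (3 byte(s))

Answer: 9295 1734 220939 207890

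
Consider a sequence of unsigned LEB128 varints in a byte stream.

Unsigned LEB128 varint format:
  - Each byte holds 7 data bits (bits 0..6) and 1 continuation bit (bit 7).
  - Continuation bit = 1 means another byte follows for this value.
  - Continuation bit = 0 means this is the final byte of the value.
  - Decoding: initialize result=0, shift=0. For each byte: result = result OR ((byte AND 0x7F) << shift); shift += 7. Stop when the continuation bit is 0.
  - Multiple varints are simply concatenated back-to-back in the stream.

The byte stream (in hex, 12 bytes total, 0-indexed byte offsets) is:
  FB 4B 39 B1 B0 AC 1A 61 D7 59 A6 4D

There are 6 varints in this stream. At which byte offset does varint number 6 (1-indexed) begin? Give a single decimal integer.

  byte[0]=0xFB cont=1 payload=0x7B=123: acc |= 123<<0 -> acc=123 shift=7
  byte[1]=0x4B cont=0 payload=0x4B=75: acc |= 75<<7 -> acc=9723 shift=14 [end]
Varint 1: bytes[0:2] = FB 4B -> value 9723 (2 byte(s))
  byte[2]=0x39 cont=0 payload=0x39=57: acc |= 57<<0 -> acc=57 shift=7 [end]
Varint 2: bytes[2:3] = 39 -> value 57 (1 byte(s))
  byte[3]=0xB1 cont=1 payload=0x31=49: acc |= 49<<0 -> acc=49 shift=7
  byte[4]=0xB0 cont=1 payload=0x30=48: acc |= 48<<7 -> acc=6193 shift=14
  byte[5]=0xAC cont=1 payload=0x2C=44: acc |= 44<<14 -> acc=727089 shift=21
  byte[6]=0x1A cont=0 payload=0x1A=26: acc |= 26<<21 -> acc=55253041 shift=28 [end]
Varint 3: bytes[3:7] = B1 B0 AC 1A -> value 55253041 (4 byte(s))
  byte[7]=0x61 cont=0 payload=0x61=97: acc |= 97<<0 -> acc=97 shift=7 [end]
Varint 4: bytes[7:8] = 61 -> value 97 (1 byte(s))
  byte[8]=0xD7 cont=1 payload=0x57=87: acc |= 87<<0 -> acc=87 shift=7
  byte[9]=0x59 cont=0 payload=0x59=89: acc |= 89<<7 -> acc=11479 shift=14 [end]
Varint 5: bytes[8:10] = D7 59 -> value 11479 (2 byte(s))
  byte[10]=0xA6 cont=1 payload=0x26=38: acc |= 38<<0 -> acc=38 shift=7
  byte[11]=0x4D cont=0 payload=0x4D=77: acc |= 77<<7 -> acc=9894 shift=14 [end]
Varint 6: bytes[10:12] = A6 4D -> value 9894 (2 byte(s))

Answer: 10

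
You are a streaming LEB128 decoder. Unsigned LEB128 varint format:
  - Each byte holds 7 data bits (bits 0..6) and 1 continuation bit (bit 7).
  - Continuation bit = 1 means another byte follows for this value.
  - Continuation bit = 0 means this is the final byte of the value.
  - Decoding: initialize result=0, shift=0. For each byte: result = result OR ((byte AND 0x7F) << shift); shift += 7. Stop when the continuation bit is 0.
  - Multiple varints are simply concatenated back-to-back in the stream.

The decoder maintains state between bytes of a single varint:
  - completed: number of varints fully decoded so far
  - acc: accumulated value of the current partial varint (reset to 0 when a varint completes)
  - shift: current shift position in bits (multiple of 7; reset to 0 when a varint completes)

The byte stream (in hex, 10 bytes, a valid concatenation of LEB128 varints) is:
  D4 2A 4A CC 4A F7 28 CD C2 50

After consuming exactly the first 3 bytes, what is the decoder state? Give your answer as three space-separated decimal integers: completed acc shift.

byte[0]=0xD4 cont=1 payload=0x54: acc |= 84<<0 -> completed=0 acc=84 shift=7
byte[1]=0x2A cont=0 payload=0x2A: varint #1 complete (value=5460); reset -> completed=1 acc=0 shift=0
byte[2]=0x4A cont=0 payload=0x4A: varint #2 complete (value=74); reset -> completed=2 acc=0 shift=0

Answer: 2 0 0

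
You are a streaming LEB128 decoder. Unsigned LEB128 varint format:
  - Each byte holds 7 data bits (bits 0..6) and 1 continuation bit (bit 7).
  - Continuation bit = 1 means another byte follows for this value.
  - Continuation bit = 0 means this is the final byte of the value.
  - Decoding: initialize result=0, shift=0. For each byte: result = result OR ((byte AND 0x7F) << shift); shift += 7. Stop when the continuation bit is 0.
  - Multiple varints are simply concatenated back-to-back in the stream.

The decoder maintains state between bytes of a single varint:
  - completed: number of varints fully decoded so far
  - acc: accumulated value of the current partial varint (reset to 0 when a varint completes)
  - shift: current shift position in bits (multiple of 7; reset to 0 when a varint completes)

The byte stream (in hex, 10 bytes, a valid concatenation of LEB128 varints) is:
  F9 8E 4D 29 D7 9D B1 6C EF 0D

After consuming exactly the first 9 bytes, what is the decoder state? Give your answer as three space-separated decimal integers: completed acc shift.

Answer: 3 111 7

Derivation:
byte[0]=0xF9 cont=1 payload=0x79: acc |= 121<<0 -> completed=0 acc=121 shift=7
byte[1]=0x8E cont=1 payload=0x0E: acc |= 14<<7 -> completed=0 acc=1913 shift=14
byte[2]=0x4D cont=0 payload=0x4D: varint #1 complete (value=1263481); reset -> completed=1 acc=0 shift=0
byte[3]=0x29 cont=0 payload=0x29: varint #2 complete (value=41); reset -> completed=2 acc=0 shift=0
byte[4]=0xD7 cont=1 payload=0x57: acc |= 87<<0 -> completed=2 acc=87 shift=7
byte[5]=0x9D cont=1 payload=0x1D: acc |= 29<<7 -> completed=2 acc=3799 shift=14
byte[6]=0xB1 cont=1 payload=0x31: acc |= 49<<14 -> completed=2 acc=806615 shift=21
byte[7]=0x6C cont=0 payload=0x6C: varint #3 complete (value=227299031); reset -> completed=3 acc=0 shift=0
byte[8]=0xEF cont=1 payload=0x6F: acc |= 111<<0 -> completed=3 acc=111 shift=7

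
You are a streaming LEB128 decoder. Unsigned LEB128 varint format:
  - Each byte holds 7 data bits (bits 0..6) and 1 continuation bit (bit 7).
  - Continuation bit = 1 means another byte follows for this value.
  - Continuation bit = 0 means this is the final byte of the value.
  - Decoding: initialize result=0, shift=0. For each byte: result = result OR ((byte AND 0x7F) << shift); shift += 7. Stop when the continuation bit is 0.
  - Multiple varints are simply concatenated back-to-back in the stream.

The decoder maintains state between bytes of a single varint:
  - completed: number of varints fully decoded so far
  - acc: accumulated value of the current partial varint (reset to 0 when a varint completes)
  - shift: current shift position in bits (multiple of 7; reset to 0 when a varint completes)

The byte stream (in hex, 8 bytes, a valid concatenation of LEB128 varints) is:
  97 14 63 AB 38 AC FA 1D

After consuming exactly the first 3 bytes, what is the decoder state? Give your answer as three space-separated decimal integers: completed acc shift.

Answer: 2 0 0

Derivation:
byte[0]=0x97 cont=1 payload=0x17: acc |= 23<<0 -> completed=0 acc=23 shift=7
byte[1]=0x14 cont=0 payload=0x14: varint #1 complete (value=2583); reset -> completed=1 acc=0 shift=0
byte[2]=0x63 cont=0 payload=0x63: varint #2 complete (value=99); reset -> completed=2 acc=0 shift=0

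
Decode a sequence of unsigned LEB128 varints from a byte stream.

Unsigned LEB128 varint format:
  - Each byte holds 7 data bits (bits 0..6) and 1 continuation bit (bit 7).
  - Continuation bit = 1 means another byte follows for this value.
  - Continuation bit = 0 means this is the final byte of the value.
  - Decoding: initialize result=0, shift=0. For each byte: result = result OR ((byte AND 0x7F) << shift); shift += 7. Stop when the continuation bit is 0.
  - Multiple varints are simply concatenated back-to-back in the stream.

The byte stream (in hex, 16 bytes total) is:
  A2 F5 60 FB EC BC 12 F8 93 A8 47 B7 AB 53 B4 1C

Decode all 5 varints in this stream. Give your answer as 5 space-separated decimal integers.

Answer: 1587874 38745723 149555704 1365431 3636

Derivation:
  byte[0]=0xA2 cont=1 payload=0x22=34: acc |= 34<<0 -> acc=34 shift=7
  byte[1]=0xF5 cont=1 payload=0x75=117: acc |= 117<<7 -> acc=15010 shift=14
  byte[2]=0x60 cont=0 payload=0x60=96: acc |= 96<<14 -> acc=1587874 shift=21 [end]
Varint 1: bytes[0:3] = A2 F5 60 -> value 1587874 (3 byte(s))
  byte[3]=0xFB cont=1 payload=0x7B=123: acc |= 123<<0 -> acc=123 shift=7
  byte[4]=0xEC cont=1 payload=0x6C=108: acc |= 108<<7 -> acc=13947 shift=14
  byte[5]=0xBC cont=1 payload=0x3C=60: acc |= 60<<14 -> acc=996987 shift=21
  byte[6]=0x12 cont=0 payload=0x12=18: acc |= 18<<21 -> acc=38745723 shift=28 [end]
Varint 2: bytes[3:7] = FB EC BC 12 -> value 38745723 (4 byte(s))
  byte[7]=0xF8 cont=1 payload=0x78=120: acc |= 120<<0 -> acc=120 shift=7
  byte[8]=0x93 cont=1 payload=0x13=19: acc |= 19<<7 -> acc=2552 shift=14
  byte[9]=0xA8 cont=1 payload=0x28=40: acc |= 40<<14 -> acc=657912 shift=21
  byte[10]=0x47 cont=0 payload=0x47=71: acc |= 71<<21 -> acc=149555704 shift=28 [end]
Varint 3: bytes[7:11] = F8 93 A8 47 -> value 149555704 (4 byte(s))
  byte[11]=0xB7 cont=1 payload=0x37=55: acc |= 55<<0 -> acc=55 shift=7
  byte[12]=0xAB cont=1 payload=0x2B=43: acc |= 43<<7 -> acc=5559 shift=14
  byte[13]=0x53 cont=0 payload=0x53=83: acc |= 83<<14 -> acc=1365431 shift=21 [end]
Varint 4: bytes[11:14] = B7 AB 53 -> value 1365431 (3 byte(s))
  byte[14]=0xB4 cont=1 payload=0x34=52: acc |= 52<<0 -> acc=52 shift=7
  byte[15]=0x1C cont=0 payload=0x1C=28: acc |= 28<<7 -> acc=3636 shift=14 [end]
Varint 5: bytes[14:16] = B4 1C -> value 3636 (2 byte(s))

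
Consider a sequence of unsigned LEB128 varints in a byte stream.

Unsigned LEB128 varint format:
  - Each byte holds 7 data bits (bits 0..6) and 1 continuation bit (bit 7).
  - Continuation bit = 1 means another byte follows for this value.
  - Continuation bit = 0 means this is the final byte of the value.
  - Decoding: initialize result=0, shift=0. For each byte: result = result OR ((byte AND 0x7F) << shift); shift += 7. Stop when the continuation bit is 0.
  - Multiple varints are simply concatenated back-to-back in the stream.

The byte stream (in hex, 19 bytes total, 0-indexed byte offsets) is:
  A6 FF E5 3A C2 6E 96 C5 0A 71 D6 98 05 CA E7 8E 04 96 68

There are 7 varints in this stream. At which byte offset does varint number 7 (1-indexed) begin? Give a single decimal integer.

  byte[0]=0xA6 cont=1 payload=0x26=38: acc |= 38<<0 -> acc=38 shift=7
  byte[1]=0xFF cont=1 payload=0x7F=127: acc |= 127<<7 -> acc=16294 shift=14
  byte[2]=0xE5 cont=1 payload=0x65=101: acc |= 101<<14 -> acc=1671078 shift=21
  byte[3]=0x3A cont=0 payload=0x3A=58: acc |= 58<<21 -> acc=123305894 shift=28 [end]
Varint 1: bytes[0:4] = A6 FF E5 3A -> value 123305894 (4 byte(s))
  byte[4]=0xC2 cont=1 payload=0x42=66: acc |= 66<<0 -> acc=66 shift=7
  byte[5]=0x6E cont=0 payload=0x6E=110: acc |= 110<<7 -> acc=14146 shift=14 [end]
Varint 2: bytes[4:6] = C2 6E -> value 14146 (2 byte(s))
  byte[6]=0x96 cont=1 payload=0x16=22: acc |= 22<<0 -> acc=22 shift=7
  byte[7]=0xC5 cont=1 payload=0x45=69: acc |= 69<<7 -> acc=8854 shift=14
  byte[8]=0x0A cont=0 payload=0x0A=10: acc |= 10<<14 -> acc=172694 shift=21 [end]
Varint 3: bytes[6:9] = 96 C5 0A -> value 172694 (3 byte(s))
  byte[9]=0x71 cont=0 payload=0x71=113: acc |= 113<<0 -> acc=113 shift=7 [end]
Varint 4: bytes[9:10] = 71 -> value 113 (1 byte(s))
  byte[10]=0xD6 cont=1 payload=0x56=86: acc |= 86<<0 -> acc=86 shift=7
  byte[11]=0x98 cont=1 payload=0x18=24: acc |= 24<<7 -> acc=3158 shift=14
  byte[12]=0x05 cont=0 payload=0x05=5: acc |= 5<<14 -> acc=85078 shift=21 [end]
Varint 5: bytes[10:13] = D6 98 05 -> value 85078 (3 byte(s))
  byte[13]=0xCA cont=1 payload=0x4A=74: acc |= 74<<0 -> acc=74 shift=7
  byte[14]=0xE7 cont=1 payload=0x67=103: acc |= 103<<7 -> acc=13258 shift=14
  byte[15]=0x8E cont=1 payload=0x0E=14: acc |= 14<<14 -> acc=242634 shift=21
  byte[16]=0x04 cont=0 payload=0x04=4: acc |= 4<<21 -> acc=8631242 shift=28 [end]
Varint 6: bytes[13:17] = CA E7 8E 04 -> value 8631242 (4 byte(s))
  byte[17]=0x96 cont=1 payload=0x16=22: acc |= 22<<0 -> acc=22 shift=7
  byte[18]=0x68 cont=0 payload=0x68=104: acc |= 104<<7 -> acc=13334 shift=14 [end]
Varint 7: bytes[17:19] = 96 68 -> value 13334 (2 byte(s))

Answer: 17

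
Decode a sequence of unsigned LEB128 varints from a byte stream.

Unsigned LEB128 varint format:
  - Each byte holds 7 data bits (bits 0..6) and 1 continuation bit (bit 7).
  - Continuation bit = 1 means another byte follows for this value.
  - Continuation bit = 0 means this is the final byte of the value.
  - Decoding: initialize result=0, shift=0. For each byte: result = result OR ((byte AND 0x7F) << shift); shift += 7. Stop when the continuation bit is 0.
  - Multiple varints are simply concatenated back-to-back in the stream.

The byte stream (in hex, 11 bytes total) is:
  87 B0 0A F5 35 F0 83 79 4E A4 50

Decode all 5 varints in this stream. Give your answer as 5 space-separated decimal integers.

Answer: 169991 6901 1982960 78 10276

Derivation:
  byte[0]=0x87 cont=1 payload=0x07=7: acc |= 7<<0 -> acc=7 shift=7
  byte[1]=0xB0 cont=1 payload=0x30=48: acc |= 48<<7 -> acc=6151 shift=14
  byte[2]=0x0A cont=0 payload=0x0A=10: acc |= 10<<14 -> acc=169991 shift=21 [end]
Varint 1: bytes[0:3] = 87 B0 0A -> value 169991 (3 byte(s))
  byte[3]=0xF5 cont=1 payload=0x75=117: acc |= 117<<0 -> acc=117 shift=7
  byte[4]=0x35 cont=0 payload=0x35=53: acc |= 53<<7 -> acc=6901 shift=14 [end]
Varint 2: bytes[3:5] = F5 35 -> value 6901 (2 byte(s))
  byte[5]=0xF0 cont=1 payload=0x70=112: acc |= 112<<0 -> acc=112 shift=7
  byte[6]=0x83 cont=1 payload=0x03=3: acc |= 3<<7 -> acc=496 shift=14
  byte[7]=0x79 cont=0 payload=0x79=121: acc |= 121<<14 -> acc=1982960 shift=21 [end]
Varint 3: bytes[5:8] = F0 83 79 -> value 1982960 (3 byte(s))
  byte[8]=0x4E cont=0 payload=0x4E=78: acc |= 78<<0 -> acc=78 shift=7 [end]
Varint 4: bytes[8:9] = 4E -> value 78 (1 byte(s))
  byte[9]=0xA4 cont=1 payload=0x24=36: acc |= 36<<0 -> acc=36 shift=7
  byte[10]=0x50 cont=0 payload=0x50=80: acc |= 80<<7 -> acc=10276 shift=14 [end]
Varint 5: bytes[9:11] = A4 50 -> value 10276 (2 byte(s))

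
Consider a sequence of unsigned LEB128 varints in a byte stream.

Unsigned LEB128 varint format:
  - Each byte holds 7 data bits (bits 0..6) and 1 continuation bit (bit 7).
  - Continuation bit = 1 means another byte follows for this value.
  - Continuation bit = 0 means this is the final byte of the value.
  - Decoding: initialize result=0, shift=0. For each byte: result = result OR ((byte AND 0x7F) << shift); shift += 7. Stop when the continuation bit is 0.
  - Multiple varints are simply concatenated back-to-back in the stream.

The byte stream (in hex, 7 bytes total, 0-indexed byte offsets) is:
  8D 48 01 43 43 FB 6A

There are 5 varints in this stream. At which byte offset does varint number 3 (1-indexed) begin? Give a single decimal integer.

  byte[0]=0x8D cont=1 payload=0x0D=13: acc |= 13<<0 -> acc=13 shift=7
  byte[1]=0x48 cont=0 payload=0x48=72: acc |= 72<<7 -> acc=9229 shift=14 [end]
Varint 1: bytes[0:2] = 8D 48 -> value 9229 (2 byte(s))
  byte[2]=0x01 cont=0 payload=0x01=1: acc |= 1<<0 -> acc=1 shift=7 [end]
Varint 2: bytes[2:3] = 01 -> value 1 (1 byte(s))
  byte[3]=0x43 cont=0 payload=0x43=67: acc |= 67<<0 -> acc=67 shift=7 [end]
Varint 3: bytes[3:4] = 43 -> value 67 (1 byte(s))
  byte[4]=0x43 cont=0 payload=0x43=67: acc |= 67<<0 -> acc=67 shift=7 [end]
Varint 4: bytes[4:5] = 43 -> value 67 (1 byte(s))
  byte[5]=0xFB cont=1 payload=0x7B=123: acc |= 123<<0 -> acc=123 shift=7
  byte[6]=0x6A cont=0 payload=0x6A=106: acc |= 106<<7 -> acc=13691 shift=14 [end]
Varint 5: bytes[5:7] = FB 6A -> value 13691 (2 byte(s))

Answer: 3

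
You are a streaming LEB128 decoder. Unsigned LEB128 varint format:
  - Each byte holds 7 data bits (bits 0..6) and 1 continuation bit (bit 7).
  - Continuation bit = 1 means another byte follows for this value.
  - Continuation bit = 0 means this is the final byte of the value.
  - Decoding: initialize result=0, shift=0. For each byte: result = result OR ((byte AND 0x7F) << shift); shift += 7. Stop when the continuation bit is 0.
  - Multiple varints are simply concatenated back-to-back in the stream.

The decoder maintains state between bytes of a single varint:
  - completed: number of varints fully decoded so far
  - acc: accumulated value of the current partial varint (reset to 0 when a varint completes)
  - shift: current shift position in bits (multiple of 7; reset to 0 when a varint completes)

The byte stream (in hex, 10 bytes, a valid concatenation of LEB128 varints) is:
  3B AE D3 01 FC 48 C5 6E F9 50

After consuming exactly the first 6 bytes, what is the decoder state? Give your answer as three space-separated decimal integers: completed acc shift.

byte[0]=0x3B cont=0 payload=0x3B: varint #1 complete (value=59); reset -> completed=1 acc=0 shift=0
byte[1]=0xAE cont=1 payload=0x2E: acc |= 46<<0 -> completed=1 acc=46 shift=7
byte[2]=0xD3 cont=1 payload=0x53: acc |= 83<<7 -> completed=1 acc=10670 shift=14
byte[3]=0x01 cont=0 payload=0x01: varint #2 complete (value=27054); reset -> completed=2 acc=0 shift=0
byte[4]=0xFC cont=1 payload=0x7C: acc |= 124<<0 -> completed=2 acc=124 shift=7
byte[5]=0x48 cont=0 payload=0x48: varint #3 complete (value=9340); reset -> completed=3 acc=0 shift=0

Answer: 3 0 0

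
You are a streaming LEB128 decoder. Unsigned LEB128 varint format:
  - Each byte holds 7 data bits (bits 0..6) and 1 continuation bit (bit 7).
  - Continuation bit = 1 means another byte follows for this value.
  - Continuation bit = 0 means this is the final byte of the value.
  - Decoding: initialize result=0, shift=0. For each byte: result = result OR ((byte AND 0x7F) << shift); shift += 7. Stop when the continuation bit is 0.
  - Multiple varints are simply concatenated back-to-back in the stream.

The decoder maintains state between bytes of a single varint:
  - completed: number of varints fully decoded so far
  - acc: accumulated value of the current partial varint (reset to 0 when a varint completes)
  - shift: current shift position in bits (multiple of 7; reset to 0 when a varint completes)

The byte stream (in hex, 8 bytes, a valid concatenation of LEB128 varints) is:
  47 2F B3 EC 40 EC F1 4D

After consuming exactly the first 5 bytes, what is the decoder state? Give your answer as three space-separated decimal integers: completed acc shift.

byte[0]=0x47 cont=0 payload=0x47: varint #1 complete (value=71); reset -> completed=1 acc=0 shift=0
byte[1]=0x2F cont=0 payload=0x2F: varint #2 complete (value=47); reset -> completed=2 acc=0 shift=0
byte[2]=0xB3 cont=1 payload=0x33: acc |= 51<<0 -> completed=2 acc=51 shift=7
byte[3]=0xEC cont=1 payload=0x6C: acc |= 108<<7 -> completed=2 acc=13875 shift=14
byte[4]=0x40 cont=0 payload=0x40: varint #3 complete (value=1062451); reset -> completed=3 acc=0 shift=0

Answer: 3 0 0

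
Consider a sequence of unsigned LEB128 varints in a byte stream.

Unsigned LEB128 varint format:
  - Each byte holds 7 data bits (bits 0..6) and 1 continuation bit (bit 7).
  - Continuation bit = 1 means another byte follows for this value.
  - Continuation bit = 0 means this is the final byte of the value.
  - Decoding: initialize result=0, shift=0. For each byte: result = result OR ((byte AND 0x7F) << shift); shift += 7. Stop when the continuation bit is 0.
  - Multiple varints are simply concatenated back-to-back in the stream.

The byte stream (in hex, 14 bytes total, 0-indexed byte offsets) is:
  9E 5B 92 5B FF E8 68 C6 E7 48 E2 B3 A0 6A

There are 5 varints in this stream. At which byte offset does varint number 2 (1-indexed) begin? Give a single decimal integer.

Answer: 2

Derivation:
  byte[0]=0x9E cont=1 payload=0x1E=30: acc |= 30<<0 -> acc=30 shift=7
  byte[1]=0x5B cont=0 payload=0x5B=91: acc |= 91<<7 -> acc=11678 shift=14 [end]
Varint 1: bytes[0:2] = 9E 5B -> value 11678 (2 byte(s))
  byte[2]=0x92 cont=1 payload=0x12=18: acc |= 18<<0 -> acc=18 shift=7
  byte[3]=0x5B cont=0 payload=0x5B=91: acc |= 91<<7 -> acc=11666 shift=14 [end]
Varint 2: bytes[2:4] = 92 5B -> value 11666 (2 byte(s))
  byte[4]=0xFF cont=1 payload=0x7F=127: acc |= 127<<0 -> acc=127 shift=7
  byte[5]=0xE8 cont=1 payload=0x68=104: acc |= 104<<7 -> acc=13439 shift=14
  byte[6]=0x68 cont=0 payload=0x68=104: acc |= 104<<14 -> acc=1717375 shift=21 [end]
Varint 3: bytes[4:7] = FF E8 68 -> value 1717375 (3 byte(s))
  byte[7]=0xC6 cont=1 payload=0x46=70: acc |= 70<<0 -> acc=70 shift=7
  byte[8]=0xE7 cont=1 payload=0x67=103: acc |= 103<<7 -> acc=13254 shift=14
  byte[9]=0x48 cont=0 payload=0x48=72: acc |= 72<<14 -> acc=1192902 shift=21 [end]
Varint 4: bytes[7:10] = C6 E7 48 -> value 1192902 (3 byte(s))
  byte[10]=0xE2 cont=1 payload=0x62=98: acc |= 98<<0 -> acc=98 shift=7
  byte[11]=0xB3 cont=1 payload=0x33=51: acc |= 51<<7 -> acc=6626 shift=14
  byte[12]=0xA0 cont=1 payload=0x20=32: acc |= 32<<14 -> acc=530914 shift=21
  byte[13]=0x6A cont=0 payload=0x6A=106: acc |= 106<<21 -> acc=222829026 shift=28 [end]
Varint 5: bytes[10:14] = E2 B3 A0 6A -> value 222829026 (4 byte(s))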